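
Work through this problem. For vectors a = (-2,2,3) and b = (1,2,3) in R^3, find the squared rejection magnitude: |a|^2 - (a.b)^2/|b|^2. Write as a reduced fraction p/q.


|a|^2 = (-2)^2 + 2^2 + 3^2 = 17
|b|^2 = 1^2 + 2^2 + 3^2 = 14
a . b = (-2)*1 + 2*2 + 3*3 = 11
(a.b)^2 = 11^2 = 121
|rej|^2 = 17 - 121/14
= (238 - 121)/14
= 117/14
In lowest terms: 117/14


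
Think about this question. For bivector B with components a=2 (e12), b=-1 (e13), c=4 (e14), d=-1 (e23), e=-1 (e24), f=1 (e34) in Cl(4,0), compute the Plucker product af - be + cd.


Plucker relation: af - be + cd
a*f = 2*1 = 2
b*e = (-1)*(-1) = 1
c*d = 4*(-1) = -4
af - be + cd = 2 - 1 + (-4)
= -3


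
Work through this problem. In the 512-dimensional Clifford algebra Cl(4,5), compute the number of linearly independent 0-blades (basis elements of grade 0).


Number of grade-k basis blades in Cl(p,q) with n = p + q is C(n, k).
n = 4 + 5 = 9
C(9, 0) = 9! / (0! * 9!)
= 362880 / (1 * 362880)
= 1


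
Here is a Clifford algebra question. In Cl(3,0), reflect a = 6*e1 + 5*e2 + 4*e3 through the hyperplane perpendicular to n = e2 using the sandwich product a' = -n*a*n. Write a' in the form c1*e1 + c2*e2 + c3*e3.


Reflection formula: a' = -n*a*n, with n = e2 (unit vector, n^2 = 1).
For reflection through hyperplane perp to e2:
The component along e2 flips sign, others stay.
a = (6, 5, 4)
a' = (6, -5, 4)
a' = 6*e1 - 5*e2 + 4*e3


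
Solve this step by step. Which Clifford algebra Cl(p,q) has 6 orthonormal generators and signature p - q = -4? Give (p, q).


We need p + q = 6 and p - q = -4.
Adding: 2p = 6 + (-4) = 2, so p = 1.
Then q = 6 - 1 = 5.
(p, q) = (1, 5)


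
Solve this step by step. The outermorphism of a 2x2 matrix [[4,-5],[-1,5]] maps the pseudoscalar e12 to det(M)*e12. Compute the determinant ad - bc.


The outermorphism of a linear map f sends e1^e2 to f(e1)^f(e2).
f(e1) = 4*e1 - 1*e2
f(e2) = -5*e1 + 5*e2
f(e1) ^ f(e2) = (4*e1 - 1*e2) ^ (-5*e1 + 5*e2)
= 4*5*e12 + (-1)*(-5)*e21
= (20 - 5)*e12
= 15*e12
Coefficient = 15


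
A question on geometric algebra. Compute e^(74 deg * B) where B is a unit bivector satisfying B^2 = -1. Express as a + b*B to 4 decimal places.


For a unit bivector B with B^2 = -1, the exponential series gives
e^(theta*B) = cos(theta) + sin(theta)*B (the GA analogue of Euler's formula).
theta = 74 degrees = 1.291544 rad
cos(74 deg) = 0.2756
sin(74 deg) = 0.9613
exp(theta*B) = 0.2756 + 0.9613*B


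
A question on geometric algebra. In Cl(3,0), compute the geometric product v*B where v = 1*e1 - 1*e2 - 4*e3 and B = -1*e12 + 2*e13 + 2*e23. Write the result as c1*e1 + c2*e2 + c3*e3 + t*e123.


vB has grade-1 (vector) and grade-3 (trivector) parts: vB = (v _| B) + (v ^ B).
Vector part <vB>_1:
  e1: -v2*b12 - v3*b13 = -(-1)*(-1) - (-4)*(2) = 7
  e2: v1*b12 - v3*b23 = (1)*(-1) - (-4)*(2) = 7
  e3: v1*b13 + v2*b23 = (1)*(2) + (-1)*(2) = 0
Trivector part <vB>_3:
  e123: v1*b23 - v2*b13 + v3*b12 = (1)*(2) - (-1)*(2) + (-4)*(-1) = 8
vB = 7*e1 + 7*e2 + 0*e3 + 8*e123


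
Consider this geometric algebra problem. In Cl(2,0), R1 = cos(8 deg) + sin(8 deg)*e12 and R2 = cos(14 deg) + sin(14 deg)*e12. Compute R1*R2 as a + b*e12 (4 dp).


Same-plane rotors commute and their half-angles add:
R1*R2 = cos(a1 + a2) + sin(a1 + a2)*e12.
a1 + a2 = 8 + 14 = 22 deg
cos(22 deg) = 0.9272
sin(22 deg) = 0.3746
R1*R2 = 0.9272 + 0.3746*e12


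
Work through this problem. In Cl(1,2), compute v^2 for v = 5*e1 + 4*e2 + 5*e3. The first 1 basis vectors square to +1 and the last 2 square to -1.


v^2 = sum of c_i^2 * e_i^2
Positive signature terms (e_i^2 = +1): 5^2 = 25
Negative signature terms (e_j^2 = -1): 4^2 + 5^2 = 41
v^2 = 25 - 41 = -16


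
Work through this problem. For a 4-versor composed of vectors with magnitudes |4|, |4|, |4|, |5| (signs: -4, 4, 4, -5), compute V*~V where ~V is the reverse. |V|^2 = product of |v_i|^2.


Each vector v_i has |v_i|^2 = s_i^2
Squared scales: (-4)^2 = 16, 4^2 = 16, 4^2 = 16, (-5)^2 = 25
|V|^2 = 16 * 16 * 16 * 25
= 102400


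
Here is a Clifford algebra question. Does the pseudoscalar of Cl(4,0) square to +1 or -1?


The pseudoscalar I = e1...e_n (product of all n generators) of Cl(p,q) satisfies I^2 = (-1)^(q + n(n-1)/2).
p = 4, q = 0, n = p + q = 4
n(n-1)/2 = 4 * 3 / 2 = 6
Exponent = q + n(n-1)/2 = 0 + 6 = 6
I^2 = (-1)^6 = +1


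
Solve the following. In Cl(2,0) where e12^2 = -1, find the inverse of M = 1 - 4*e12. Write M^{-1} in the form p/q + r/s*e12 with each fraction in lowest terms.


M = 1 - 4*e12, where e12^2 = -1.
Since M commutes with its reverse ~M = a - b*e12, M * ~M = a^2 - b^2*e12^2 = a^2 + b^2.
So M^{-1} = ~M / (a^2 + b^2) = (a - b*e12)/(a^2 + b^2).
a^2 + b^2 = 1 + 16 = 17
Scalar part = 1/17 = 1/17
Bivector coeff = 4/17 = 4/17
M^{-1} = 1/17 + 4/17*e12


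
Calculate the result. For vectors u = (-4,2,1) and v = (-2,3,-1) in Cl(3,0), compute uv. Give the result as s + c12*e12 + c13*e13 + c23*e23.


In Cl(3,0): e_i^2 = 1, e_ie_j = -e_je_i for i != j.
Scalar part = u . v = (-4)*(-2) + 2*3 + 1*(-1)
= 8 + 6 + (-1) = 13
e12 coeff = (-4)*3 - 2*(-2) = -12 - (-4) = -8
e13 coeff = (-4)*(-1) - 1*(-2) = 4 - (-2) = 6
e23 coeff = 2*(-1) - 1*3 = -2 - 3 = -5
uv = 13 - 8*e12 + 6*e13 - 5*e23


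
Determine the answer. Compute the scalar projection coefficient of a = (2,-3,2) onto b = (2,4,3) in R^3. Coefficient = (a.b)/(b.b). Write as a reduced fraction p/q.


Projection coefficient = (a . b) / (b . b)
a . b = 2*2 + (-3)*4 + 2*3
= 4 + (-12) + 6 = -2
b . b = 2^2 + 4^2 + 3^2
= 4 + 16 + 9 = 29
Coefficient = -2/29
In lowest terms: -2/29


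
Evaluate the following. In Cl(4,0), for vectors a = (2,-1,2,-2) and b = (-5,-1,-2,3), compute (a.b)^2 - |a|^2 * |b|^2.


a . b = 2*(-5) + (-1)*(-1) + 2*(-2) + (-2)*3
= -10 + 1 + (-4) + (-6) = -19
|a|^2 = 2^2 + (-1)^2 + 2^2 + (-2)^2 = 13
|b|^2 = (-5)^2 + (-1)^2 + (-2)^2 + 3^2 = 39
(a.b)^2 = (-19)^2 = 361
|a|^2 * |b|^2 = 13 * 39 = 507
Result = 361 - 507 = -146


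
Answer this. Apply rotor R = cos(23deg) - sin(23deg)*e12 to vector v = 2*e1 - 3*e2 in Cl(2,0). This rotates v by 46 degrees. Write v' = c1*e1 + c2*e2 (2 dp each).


Rotor R = cos(23deg) - sin(23deg)*e12
Rotation angle theta = 2 * 23 = 46 degrees
v' = R*v*~R rotates v by theta.
cos(46deg) = 0.6947, sin(46deg) = 0.7193
v'_1 = 2*cos(46deg) - (-3)*sin(46deg)
= 2*0.6947 - (-3)*0.7193
= 3.55
v'_2 = 2*sin(46deg) + (-3)*cos(46deg)
= 2*0.7193 + (-3)*0.6947
= -0.65
v' = 3.55*e1 - 0.65*e2


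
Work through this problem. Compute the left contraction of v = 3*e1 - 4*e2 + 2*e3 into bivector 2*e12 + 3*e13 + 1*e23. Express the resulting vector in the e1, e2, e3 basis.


Left contraction v _| B = <vB>_1 (grade-1 part of the geometric product vB).
Using e1_|e12 = e2, e2_|e12 = -e1, e1_|e13 = e3, e3_|e13 = -e1, e2_|e23 = e3, e3_|e23 = -e2:
e1 coeff: -v2*b12 - v3*b13 = -(-4)*(2) - (2)*(3) = 2
e2 coeff: v1*b12 - v3*b23 = (3)*(2) - (2)*(1) = 4
e3 coeff: v1*b13 + v2*b23 = (3)*(3) + (-4)*(1) = 5
v _| B = 2*e1 + 4*e2 + 5*e3


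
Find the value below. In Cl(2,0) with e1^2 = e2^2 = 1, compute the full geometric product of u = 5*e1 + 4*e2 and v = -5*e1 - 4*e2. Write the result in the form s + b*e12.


Expand: (5*e1 + 4*e2)(-5*e1 - 4*e2)
= 5*(-5)*e1e1 + 5*(-4)*e1e2 + 4*(-5)*e2e1 + 4*(-4)*e2e2
Using e1^2 = e2^2 = 1, e2e1 = -e1e2:
Scalar part s = 5*(-5) + 4*(-4) = -25 + (-16) = -41
Bivector part b = 5*(-4) - 4*(-5) = -20 - (-20) = 0
uv = -41 + 0*e12


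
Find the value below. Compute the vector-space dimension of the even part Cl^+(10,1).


Even subalgebra dimension = 2^(n-1)
n = 10 + 1 = 11
2^(11 - 1) = 2^10 = 1024
Verification: sum of C(11,k) for even k = 1 + 55 + 330 + 462 + 165 + 11 = 1024
Result = 1024


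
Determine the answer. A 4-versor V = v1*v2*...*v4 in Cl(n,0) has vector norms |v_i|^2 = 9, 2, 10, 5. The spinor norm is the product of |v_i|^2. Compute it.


Spinor norm N(V) = |v1|^2 * |v2|^2 * ... * |v4|^2
= 9 * 2 * 10 * 5
Running product: 9, 18, 180, 900
N(V) = 900


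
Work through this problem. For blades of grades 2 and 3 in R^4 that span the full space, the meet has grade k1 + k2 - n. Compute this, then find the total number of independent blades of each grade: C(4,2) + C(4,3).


Meet grade = grade(A) + grade(B) - n
= 2 + 3 - 4 = 1
C(4,2) = 6
C(4,3) = 4
dim_A + dim_B = 6 + 4 = 10


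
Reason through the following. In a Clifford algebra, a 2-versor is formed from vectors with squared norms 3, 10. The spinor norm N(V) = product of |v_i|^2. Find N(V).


Spinor norm N(V) = |v1|^2 * |v2|^2 * ... * |v2|^2
= 3 * 10
Running product: 3, 30
N(V) = 30


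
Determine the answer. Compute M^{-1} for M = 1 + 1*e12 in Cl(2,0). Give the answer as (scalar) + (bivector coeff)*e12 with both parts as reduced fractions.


M = 1 + 1*e12, where e12^2 = -1.
Since M commutes with its reverse ~M = a - b*e12, M * ~M = a^2 - b^2*e12^2 = a^2 + b^2.
So M^{-1} = ~M / (a^2 + b^2) = (a - b*e12)/(a^2 + b^2).
a^2 + b^2 = 1 + 1 = 2
Scalar part = 1/2 = 1/2
Bivector coeff = -1/2 = -1/2
M^{-1} = 1/2 - 1/2*e12


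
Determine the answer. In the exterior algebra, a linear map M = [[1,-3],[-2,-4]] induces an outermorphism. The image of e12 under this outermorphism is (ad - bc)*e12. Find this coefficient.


The outermorphism of a linear map f sends e1^e2 to f(e1)^f(e2).
f(e1) = 1*e1 - 2*e2
f(e2) = -3*e1 - 4*e2
f(e1) ^ f(e2) = (1*e1 - 2*e2) ^ (-3*e1 - 4*e2)
= 1*(-4)*e12 + (-2)*(-3)*e21
= (-4 - 6)*e12
= -10*e12
Coefficient = -10


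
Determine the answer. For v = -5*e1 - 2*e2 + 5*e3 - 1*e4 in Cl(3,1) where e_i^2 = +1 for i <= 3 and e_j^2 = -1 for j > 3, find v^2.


v^2 = sum of c_i^2 * e_i^2
Positive signature terms (e_i^2 = +1): (-5)^2 + (-2)^2 + 5^2 = 54
Negative signature terms (e_j^2 = -1): (-1)^2 = 1
v^2 = 54 - 1 = 53


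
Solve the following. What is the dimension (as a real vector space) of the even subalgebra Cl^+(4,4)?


Even subalgebra dimension = 2^(n-1)
n = 4 + 4 = 8
2^(8 - 1) = 2^7 = 128
Verification: sum of C(8,k) for even k = 1 + 28 + 70 + 28 + 1 = 128
Result = 128


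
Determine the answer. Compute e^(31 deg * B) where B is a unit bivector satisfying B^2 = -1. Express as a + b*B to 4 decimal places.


For a unit bivector B with B^2 = -1, the exponential series gives
e^(theta*B) = cos(theta) + sin(theta)*B (the GA analogue of Euler's formula).
theta = 31 degrees = 0.541052 rad
cos(31 deg) = 0.8572
sin(31 deg) = 0.5150
exp(theta*B) = 0.8572 + 0.5150*B


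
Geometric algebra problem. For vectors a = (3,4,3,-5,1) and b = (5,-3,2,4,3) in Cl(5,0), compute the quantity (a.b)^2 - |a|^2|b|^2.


a . b = 3*5 + 4*(-3) + 3*2 + (-5)*4 + 1*3
= 15 + (-12) + 6 + (-20) + 3 = -8
|a|^2 = 3^2 + 4^2 + 3^2 + (-5)^2 + 1^2 = 60
|b|^2 = 5^2 + (-3)^2 + 2^2 + 4^2 + 3^2 = 63
(a.b)^2 = (-8)^2 = 64
|a|^2 * |b|^2 = 60 * 63 = 3780
Result = 64 - 3780 = -3716


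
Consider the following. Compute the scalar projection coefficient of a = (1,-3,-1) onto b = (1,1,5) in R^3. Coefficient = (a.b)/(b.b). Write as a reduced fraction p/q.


Projection coefficient = (a . b) / (b . b)
a . b = 1*1 + (-3)*1 + (-1)*5
= 1 + (-3) + (-5) = -7
b . b = 1^2 + 1^2 + 5^2
= 1 + 1 + 25 = 27
Coefficient = -7/27
In lowest terms: -7/27


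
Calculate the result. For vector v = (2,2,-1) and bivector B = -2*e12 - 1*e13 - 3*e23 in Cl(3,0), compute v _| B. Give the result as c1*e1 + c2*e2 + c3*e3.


Left contraction v _| B = <vB>_1 (grade-1 part of the geometric product vB).
Using e1_|e12 = e2, e2_|e12 = -e1, e1_|e13 = e3, e3_|e13 = -e1, e2_|e23 = e3, e3_|e23 = -e2:
e1 coeff: -v2*b12 - v3*b13 = -(2)*(-2) - (-1)*(-1) = 3
e2 coeff: v1*b12 - v3*b23 = (2)*(-2) - (-1)*(-3) = -7
e3 coeff: v1*b13 + v2*b23 = (2)*(-1) + (2)*(-3) = -8
v _| B = 3*e1 - 7*e2 - 8*e3


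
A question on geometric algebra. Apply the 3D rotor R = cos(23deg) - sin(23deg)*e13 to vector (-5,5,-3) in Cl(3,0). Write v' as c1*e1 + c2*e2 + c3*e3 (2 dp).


Rotor R = cos(23deg) - sin(23deg)*e13
Rotation angle theta = 2 * 23 = 46 degrees in the e13 plane (e1 -> e3).
The component perpendicular to the plane (e2) is invariant: v'_2 = v2 = 5.00
cos(46deg) = 0.6947, sin(46deg) = 0.7193
v'_1 = v1*cos(theta) - v3*sin(theta) = -5*0.6947 - (-3)*0.7193 = -1.32
v'_3 = v1*sin(theta) + v3*cos(theta) = -5*0.7193 + (-3)*0.6947 = -5.68
v' = -1.32*e1 + 5.00*e2 - 5.68*e3


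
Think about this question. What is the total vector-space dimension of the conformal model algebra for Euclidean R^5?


The conformal model of R^5 uses Cl(6,1): the 5 Euclidean generators plus two extra orthogonal generators e+ (e+^2 = +1) and e- (e-^2 = -1), from which the null vectors e0, einf are built.
Number of generators m = 5 + 2 = 7.
dim Cl(p,q) = 2^m = 2^7 = 128


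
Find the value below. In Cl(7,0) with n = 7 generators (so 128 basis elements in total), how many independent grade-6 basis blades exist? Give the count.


Number of grade-k basis blades in Cl(p,q) with n = p + q is C(n, k).
n = 7 + 0 = 7
C(7, 6) = 7! / (6! * 1!)
= 5040 / (720 * 1)
= 7


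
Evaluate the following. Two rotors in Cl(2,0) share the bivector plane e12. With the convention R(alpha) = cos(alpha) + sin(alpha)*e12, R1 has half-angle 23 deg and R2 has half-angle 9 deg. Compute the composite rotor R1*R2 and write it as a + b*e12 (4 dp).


Same-plane rotors commute and their half-angles add:
R1*R2 = cos(a1 + a2) + sin(a1 + a2)*e12.
a1 + a2 = 23 + 9 = 32 deg
cos(32 deg) = 0.8480
sin(32 deg) = 0.5299
R1*R2 = 0.8480 + 0.5299*e12


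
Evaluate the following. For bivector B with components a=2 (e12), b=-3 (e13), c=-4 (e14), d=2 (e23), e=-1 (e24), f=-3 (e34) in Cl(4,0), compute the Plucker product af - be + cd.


Plucker relation: af - be + cd
a*f = 2*(-3) = -6
b*e = (-3)*(-1) = 3
c*d = (-4)*2 = -8
af - be + cd = -6 - 3 + (-8)
= -17


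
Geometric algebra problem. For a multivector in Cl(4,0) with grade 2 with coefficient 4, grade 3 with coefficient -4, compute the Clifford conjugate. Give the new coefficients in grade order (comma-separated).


Clifford conjugate sign for grade k: (-1)^(k(k+1)/2)
Grade 2: (-1)^(2*3/2) = (-1)^3 = -1, coeff 4 -> -4
Grade 3: (-1)^(3*4/2) = (-1)^6 = 1, coeff -4 -> -4
Conjugated coefficients: -4, -4


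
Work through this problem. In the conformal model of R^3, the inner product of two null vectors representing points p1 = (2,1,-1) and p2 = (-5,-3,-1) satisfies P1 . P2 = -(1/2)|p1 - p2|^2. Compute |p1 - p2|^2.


p1 - p2 = (7, 4, 0)
|p1 - p2|^2 = 7^2 + 4^2 + 0^2
= 49 + 16 + 0
= 65


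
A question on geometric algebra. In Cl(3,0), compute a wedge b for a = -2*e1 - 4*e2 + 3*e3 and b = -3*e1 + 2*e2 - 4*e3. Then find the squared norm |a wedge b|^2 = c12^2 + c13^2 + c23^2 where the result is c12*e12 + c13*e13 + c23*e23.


a wedge b = (a1*b2 - a2*b1)*e12 + (a1*b3 - a3*b1)*e13 + (a2*b3 - a3*b2)*e23
e12 coeff: (-2)*2 - (-4)*(-3) = -4 - 12 = -16
e13 coeff: (-2)*(-4) - 3*(-3) = 8 - (-9) = 17
e23 coeff: (-4)*(-4) - 3*2 = 16 - 6 = 10
|a wedge b|^2 = (-16)^2 + 17^2 + 10^2
= 256 + 289 + 100
= 645


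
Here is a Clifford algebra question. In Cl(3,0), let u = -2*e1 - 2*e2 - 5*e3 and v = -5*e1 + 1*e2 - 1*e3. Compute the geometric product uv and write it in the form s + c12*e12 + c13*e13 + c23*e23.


In Cl(3,0): e_i^2 = 1, e_ie_j = -e_je_i for i != j.
Scalar part = u . v = (-2)*(-5) + (-2)*1 + (-5)*(-1)
= 10 + (-2) + 5 = 13
e12 coeff = (-2)*1 - (-2)*(-5) = -2 - 10 = -12
e13 coeff = (-2)*(-1) - (-5)*(-5) = 2 - 25 = -23
e23 coeff = (-2)*(-1) - (-5)*1 = 2 - (-5) = 7
uv = 13 - 12*e12 - 23*e13 + 7*e23


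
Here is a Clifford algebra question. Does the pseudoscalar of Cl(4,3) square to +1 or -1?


The pseudoscalar I = e1...e_n (product of all n generators) of Cl(p,q) satisfies I^2 = (-1)^(q + n(n-1)/2).
p = 4, q = 3, n = p + q = 7
n(n-1)/2 = 7 * 6 / 2 = 21
Exponent = q + n(n-1)/2 = 3 + 21 = 24
I^2 = (-1)^24 = +1


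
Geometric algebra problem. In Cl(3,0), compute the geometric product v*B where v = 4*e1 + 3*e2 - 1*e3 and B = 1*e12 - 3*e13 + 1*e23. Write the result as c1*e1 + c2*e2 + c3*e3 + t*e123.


vB has grade-1 (vector) and grade-3 (trivector) parts: vB = (v _| B) + (v ^ B).
Vector part <vB>_1:
  e1: -v2*b12 - v3*b13 = -(3)*(1) - (-1)*(-3) = -6
  e2: v1*b12 - v3*b23 = (4)*(1) - (-1)*(1) = 5
  e3: v1*b13 + v2*b23 = (4)*(-3) + (3)*(1) = -9
Trivector part <vB>_3:
  e123: v1*b23 - v2*b13 + v3*b12 = (4)*(1) - (3)*(-3) + (-1)*(1) = 12
vB = -6*e1 + 5*e2 - 9*e3 + 12*e123


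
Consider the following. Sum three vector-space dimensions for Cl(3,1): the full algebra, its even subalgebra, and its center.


n = 3 + 1 = 4
Total dim = 2^4 = 16
Even subalgebra dim = 2^3 = 8
n is even, so center dim = 1
Sum = 16 + 8 + 1 = 25


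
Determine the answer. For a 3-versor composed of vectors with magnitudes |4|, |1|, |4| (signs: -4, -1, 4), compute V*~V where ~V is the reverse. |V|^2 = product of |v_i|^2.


Each vector v_i has |v_i|^2 = s_i^2
Squared scales: (-4)^2 = 16, (-1)^2 = 1, 4^2 = 16
|V|^2 = 16 * 1 * 16
= 256


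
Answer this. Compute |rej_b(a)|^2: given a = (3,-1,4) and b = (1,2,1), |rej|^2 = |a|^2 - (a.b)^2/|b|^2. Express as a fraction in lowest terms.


|a|^2 = 3^2 + (-1)^2 + 4^2 = 26
|b|^2 = 1^2 + 2^2 + 1^2 = 6
a . b = 3*1 + (-1)*2 + 4*1 = 5
(a.b)^2 = 5^2 = 25
|rej|^2 = 26 - 25/6
= (156 - 25)/6
= 131/6
In lowest terms: 131/6


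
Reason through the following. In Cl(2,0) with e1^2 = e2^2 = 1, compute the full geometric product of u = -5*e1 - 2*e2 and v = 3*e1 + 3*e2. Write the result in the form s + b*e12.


Expand: (-5*e1 - 2*e2)(3*e1 + 3*e2)
= (-5)*3*e1e1 + (-5)*3*e1e2 + (-2)*3*e2e1 + (-2)*3*e2e2
Using e1^2 = e2^2 = 1, e2e1 = -e1e2:
Scalar part s = (-5)*3 + (-2)*3 = -15 + (-6) = -21
Bivector part b = (-5)*3 - (-2)*3 = -15 - (-6) = -9
uv = -21 - 9*e12


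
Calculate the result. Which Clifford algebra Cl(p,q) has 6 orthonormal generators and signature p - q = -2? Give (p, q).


We need p + q = 6 and p - q = -2.
Adding: 2p = 6 + (-2) = 4, so p = 2.
Then q = 6 - 2 = 4.
(p, q) = (2, 4)


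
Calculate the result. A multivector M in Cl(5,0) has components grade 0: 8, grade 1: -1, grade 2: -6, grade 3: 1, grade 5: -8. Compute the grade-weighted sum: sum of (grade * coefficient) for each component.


Grade-weighted sum = sum of grade_k * coefficient_k
0*8 = 0
1*(-1) = -1
2*(-6) = -12
3*1 = 3
5*(-8) = -40
Total = 0 + (-1) + (-12) + 3 + (-40) = -50


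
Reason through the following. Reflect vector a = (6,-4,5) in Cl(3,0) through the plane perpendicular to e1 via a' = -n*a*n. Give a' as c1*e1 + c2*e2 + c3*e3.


Reflection formula: a' = -n*a*n, with n = e1 (unit vector, n^2 = 1).
For reflection through hyperplane perp to e1:
The component along e1 flips sign, others stay.
a = (6, -4, 5)
a' = (-6, -4, 5)
a' = -6*e1 - 4*e2 + 5*e3


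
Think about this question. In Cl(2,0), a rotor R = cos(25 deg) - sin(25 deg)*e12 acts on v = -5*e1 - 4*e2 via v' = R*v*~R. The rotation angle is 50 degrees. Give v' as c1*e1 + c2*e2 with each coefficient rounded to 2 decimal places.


Rotor R = cos(25deg) - sin(25deg)*e12
Rotation angle theta = 2 * 25 = 50 degrees
v' = R*v*~R rotates v by theta.
cos(50deg) = 0.6428, sin(50deg) = 0.7660
v'_1 = -5*cos(50deg) - (-4)*sin(50deg)
= -5*0.6428 - (-4)*0.7660
= -0.15
v'_2 = -5*sin(50deg) + (-4)*cos(50deg)
= -5*0.7660 + (-4)*0.6428
= -6.40
v' = -0.15*e1 - 6.40*e2


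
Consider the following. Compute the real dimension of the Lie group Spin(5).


Spin(n) double-covers SO(n); both have Lie algebra so(n) of dimension n(n-1)/2.
n = 5
n(n-1) = 5 * 4 = 20
dim Spin(5) = 20/2 = 10


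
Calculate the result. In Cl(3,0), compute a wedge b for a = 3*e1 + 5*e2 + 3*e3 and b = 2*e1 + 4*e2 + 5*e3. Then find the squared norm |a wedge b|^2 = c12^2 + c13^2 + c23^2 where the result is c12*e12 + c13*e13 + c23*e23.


a wedge b = (a1*b2 - a2*b1)*e12 + (a1*b3 - a3*b1)*e13 + (a2*b3 - a3*b2)*e23
e12 coeff: 3*4 - 5*2 = 12 - 10 = 2
e13 coeff: 3*5 - 3*2 = 15 - 6 = 9
e23 coeff: 5*5 - 3*4 = 25 - 12 = 13
|a wedge b|^2 = 2^2 + 9^2 + 13^2
= 4 + 81 + 169
= 254


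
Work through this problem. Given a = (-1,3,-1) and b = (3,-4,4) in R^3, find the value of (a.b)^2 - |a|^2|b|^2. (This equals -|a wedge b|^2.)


a . b = (-1)*3 + 3*(-4) + (-1)*4
= -3 + (-12) + (-4) = -19
|a|^2 = (-1)^2 + 3^2 + (-1)^2 = 11
|b|^2 = 3^2 + (-4)^2 + 4^2 = 41
(a.b)^2 = (-19)^2 = 361
|a|^2 * |b|^2 = 11 * 41 = 451
Result = 361 - 451 = -90


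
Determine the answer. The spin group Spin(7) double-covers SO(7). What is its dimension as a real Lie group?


Spin(n) double-covers SO(n); both have Lie algebra so(n) of dimension n(n-1)/2.
n = 7
n(n-1) = 7 * 6 = 42
dim Spin(7) = 42/2 = 21


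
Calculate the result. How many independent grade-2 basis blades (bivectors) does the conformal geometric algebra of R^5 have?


The conformal model of R^5 uses Cl(6,1) with m = 5 + 2 = 7 generators.
Number of grade-2 blades = C(m, 2) = C(7, 2)
= 7*6/2 = 21


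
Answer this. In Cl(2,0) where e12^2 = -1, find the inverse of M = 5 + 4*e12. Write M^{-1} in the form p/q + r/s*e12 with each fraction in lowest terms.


M = 5 + 4*e12, where e12^2 = -1.
Since M commutes with its reverse ~M = a - b*e12, M * ~M = a^2 - b^2*e12^2 = a^2 + b^2.
So M^{-1} = ~M / (a^2 + b^2) = (a - b*e12)/(a^2 + b^2).
a^2 + b^2 = 25 + 16 = 41
Scalar part = 5/41 = 5/41
Bivector coeff = -4/41 = -4/41
M^{-1} = 5/41 - 4/41*e12


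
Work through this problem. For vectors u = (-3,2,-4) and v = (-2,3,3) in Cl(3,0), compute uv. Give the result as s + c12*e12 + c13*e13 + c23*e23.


In Cl(3,0): e_i^2 = 1, e_ie_j = -e_je_i for i != j.
Scalar part = u . v = (-3)*(-2) + 2*3 + (-4)*3
= 6 + 6 + (-12) = 0
e12 coeff = (-3)*3 - 2*(-2) = -9 - (-4) = -5
e13 coeff = (-3)*3 - (-4)*(-2) = -9 - 8 = -17
e23 coeff = 2*3 - (-4)*3 = 6 - (-12) = 18
uv = 0 - 5*e12 - 17*e13 + 18*e23


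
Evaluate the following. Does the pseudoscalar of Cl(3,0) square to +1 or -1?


The pseudoscalar I = e1...e_n (product of all n generators) of Cl(p,q) satisfies I^2 = (-1)^(q + n(n-1)/2).
p = 3, q = 0, n = p + q = 3
n(n-1)/2 = 3 * 2 / 2 = 3
Exponent = q + n(n-1)/2 = 0 + 3 = 3
I^2 = (-1)^3 = -1


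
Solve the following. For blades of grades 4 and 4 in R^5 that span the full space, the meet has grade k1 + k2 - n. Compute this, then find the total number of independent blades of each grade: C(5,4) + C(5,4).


Meet grade = grade(A) + grade(B) - n
= 4 + 4 - 5 = 3
C(5,4) = 5
C(5,4) = 5
dim_A + dim_B = 5 + 5 = 10


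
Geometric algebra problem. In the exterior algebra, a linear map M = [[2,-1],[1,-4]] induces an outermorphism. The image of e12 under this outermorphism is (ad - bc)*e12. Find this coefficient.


The outermorphism of a linear map f sends e1^e2 to f(e1)^f(e2).
f(e1) = 2*e1 + 1*e2
f(e2) = -1*e1 - 4*e2
f(e1) ^ f(e2) = (2*e1 + 1*e2) ^ (-1*e1 - 4*e2)
= 2*(-4)*e12 + 1*(-1)*e21
= (-8 - (-1))*e12
= -7*e12
Coefficient = -7


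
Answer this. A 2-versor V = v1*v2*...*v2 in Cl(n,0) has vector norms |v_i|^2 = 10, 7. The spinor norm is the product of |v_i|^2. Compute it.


Spinor norm N(V) = |v1|^2 * |v2|^2 * ... * |v2|^2
= 10 * 7
Running product: 10, 70
N(V) = 70


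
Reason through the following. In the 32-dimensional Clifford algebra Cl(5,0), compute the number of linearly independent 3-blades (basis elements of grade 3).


Number of grade-k basis blades in Cl(p,q) with n = p + q is C(n, k).
n = 5 + 0 = 5
C(5, 3) = 5! / (3! * 2!)
= 120 / (6 * 2)
= 10


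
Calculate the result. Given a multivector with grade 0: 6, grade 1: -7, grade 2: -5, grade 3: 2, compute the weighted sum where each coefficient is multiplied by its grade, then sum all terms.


Grade-weighted sum = sum of grade_k * coefficient_k
0*6 = 0
1*(-7) = -7
2*(-5) = -10
3*2 = 6
Total = 0 + (-7) + (-10) + 6 = -11


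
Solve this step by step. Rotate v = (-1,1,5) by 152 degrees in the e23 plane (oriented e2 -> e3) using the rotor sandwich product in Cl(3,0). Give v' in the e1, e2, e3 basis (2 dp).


Rotor R = cos(76deg) - sin(76deg)*e23
Rotation angle theta = 2 * 76 = 152 degrees in the e23 plane (e2 -> e3).
The component perpendicular to the plane (e1) is invariant: v'_1 = v1 = -1.00
cos(152deg) = -0.8829, sin(152deg) = 0.4695
v'_2 = v2*cos(theta) - v3*sin(theta) = 1*(-0.8829) - 5*0.4695 = -3.23
v'_3 = v2*sin(theta) + v3*cos(theta) = 1*0.4695 + 5*(-0.8829) = -3.95
v' = -1.00*e1 - 3.23*e2 - 3.95*e3


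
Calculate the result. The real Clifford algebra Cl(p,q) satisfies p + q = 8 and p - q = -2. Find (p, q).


We need p + q = 8 and p - q = -2.
Adding: 2p = 8 + (-2) = 6, so p = 3.
Then q = 8 - 3 = 5.
(p, q) = (3, 5)


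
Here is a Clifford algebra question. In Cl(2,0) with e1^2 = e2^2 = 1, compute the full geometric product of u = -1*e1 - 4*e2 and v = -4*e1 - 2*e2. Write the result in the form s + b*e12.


Expand: (-1*e1 - 4*e2)(-4*e1 - 2*e2)
= (-1)*(-4)*e1e1 + (-1)*(-2)*e1e2 + (-4)*(-4)*e2e1 + (-4)*(-2)*e2e2
Using e1^2 = e2^2 = 1, e2e1 = -e1e2:
Scalar part s = (-1)*(-4) + (-4)*(-2) = 4 + 8 = 12
Bivector part b = (-1)*(-2) - (-4)*(-4) = 2 - 16 = -14
uv = 12 - 14*e12


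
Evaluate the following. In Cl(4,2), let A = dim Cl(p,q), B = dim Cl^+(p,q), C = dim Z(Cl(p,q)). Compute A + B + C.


n = 4 + 2 = 6
Total dim = 2^6 = 64
Even subalgebra dim = 2^5 = 32
n is even, so center dim = 1
Sum = 64 + 32 + 1 = 97


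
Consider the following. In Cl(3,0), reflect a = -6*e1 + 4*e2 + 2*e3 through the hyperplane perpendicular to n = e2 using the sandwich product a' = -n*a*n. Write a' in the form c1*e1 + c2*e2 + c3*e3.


Reflection formula: a' = -n*a*n, with n = e2 (unit vector, n^2 = 1).
For reflection through hyperplane perp to e2:
The component along e2 flips sign, others stay.
a = (-6, 4, 2)
a' = (-6, -4, 2)
a' = -6*e1 - 4*e2 + 2*e3


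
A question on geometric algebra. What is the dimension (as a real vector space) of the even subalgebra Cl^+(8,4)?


Even subalgebra dimension = 2^(n-1)
n = 8 + 4 = 12
2^(12 - 1) = 2^11 = 2048
Verification: sum of C(12,k) for even k = 1 + 66 + 495 + 924 + 495 + 66 + 1 = 2048
Result = 2048


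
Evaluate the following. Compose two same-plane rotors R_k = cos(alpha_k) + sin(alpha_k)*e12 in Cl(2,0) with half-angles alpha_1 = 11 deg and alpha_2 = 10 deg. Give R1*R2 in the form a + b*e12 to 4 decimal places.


Same-plane rotors commute and their half-angles add:
R1*R2 = cos(a1 + a2) + sin(a1 + a2)*e12.
a1 + a2 = 11 + 10 = 21 deg
cos(21 deg) = 0.9336
sin(21 deg) = 0.3584
R1*R2 = 0.9336 + 0.3584*e12


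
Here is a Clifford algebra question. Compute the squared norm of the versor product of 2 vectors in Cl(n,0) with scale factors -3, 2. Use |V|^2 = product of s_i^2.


Each vector v_i has |v_i|^2 = s_i^2
Squared scales: (-3)^2 = 9, 2^2 = 4
|V|^2 = 9 * 4
= 36


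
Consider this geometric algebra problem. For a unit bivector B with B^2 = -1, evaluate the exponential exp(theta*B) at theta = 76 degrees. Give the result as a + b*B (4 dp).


For a unit bivector B with B^2 = -1, the exponential series gives
e^(theta*B) = cos(theta) + sin(theta)*B (the GA analogue of Euler's formula).
theta = 76 degrees = 1.32645 rad
cos(76 deg) = 0.2419
sin(76 deg) = 0.9703
exp(theta*B) = 0.2419 + 0.9703*B


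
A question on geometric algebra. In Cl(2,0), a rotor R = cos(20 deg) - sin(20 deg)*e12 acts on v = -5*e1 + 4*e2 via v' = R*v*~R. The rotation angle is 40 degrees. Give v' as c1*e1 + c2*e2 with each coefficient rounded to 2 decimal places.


Rotor R = cos(20deg) - sin(20deg)*e12
Rotation angle theta = 2 * 20 = 40 degrees
v' = R*v*~R rotates v by theta.
cos(40deg) = 0.7660, sin(40deg) = 0.6428
v'_1 = -5*cos(40deg) - 4*sin(40deg)
= -5*0.7660 - 4*0.6428
= -6.40
v'_2 = -5*sin(40deg) + 4*cos(40deg)
= -5*0.6428 + 4*0.7660
= -0.15
v' = -6.40*e1 - 0.15*e2


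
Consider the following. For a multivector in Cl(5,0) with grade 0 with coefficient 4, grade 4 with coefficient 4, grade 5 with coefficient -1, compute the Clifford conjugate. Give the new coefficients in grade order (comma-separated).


Clifford conjugate sign for grade k: (-1)^(k(k+1)/2)
Grade 0: (-1)^(0*1/2) = (-1)^0 = 1, coeff 4 -> 4
Grade 4: (-1)^(4*5/2) = (-1)^10 = 1, coeff 4 -> 4
Grade 5: (-1)^(5*6/2) = (-1)^15 = -1, coeff -1 -> 1
Conjugated coefficients: 4, 4, 1


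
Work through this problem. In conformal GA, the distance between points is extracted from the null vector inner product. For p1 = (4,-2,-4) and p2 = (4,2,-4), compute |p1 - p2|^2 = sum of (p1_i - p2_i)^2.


p1 - p2 = (0, -4, 0)
|p1 - p2|^2 = 0^2 + (-4)^2 + 0^2
= 0 + 16 + 0
= 16


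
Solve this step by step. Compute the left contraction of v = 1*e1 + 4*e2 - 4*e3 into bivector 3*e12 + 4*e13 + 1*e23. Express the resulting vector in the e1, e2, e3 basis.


Left contraction v _| B = <vB>_1 (grade-1 part of the geometric product vB).
Using e1_|e12 = e2, e2_|e12 = -e1, e1_|e13 = e3, e3_|e13 = -e1, e2_|e23 = e3, e3_|e23 = -e2:
e1 coeff: -v2*b12 - v3*b13 = -(4)*(3) - (-4)*(4) = 4
e2 coeff: v1*b12 - v3*b23 = (1)*(3) - (-4)*(1) = 7
e3 coeff: v1*b13 + v2*b23 = (1)*(4) + (4)*(1) = 8
v _| B = 4*e1 + 7*e2 + 8*e3


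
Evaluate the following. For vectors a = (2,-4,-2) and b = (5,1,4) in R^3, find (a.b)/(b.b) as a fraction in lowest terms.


Projection coefficient = (a . b) / (b . b)
a . b = 2*5 + (-4)*1 + (-2)*4
= 10 + (-4) + (-8) = -2
b . b = 5^2 + 1^2 + 4^2
= 25 + 1 + 16 = 42
Coefficient = -2/42
In lowest terms: -1/21


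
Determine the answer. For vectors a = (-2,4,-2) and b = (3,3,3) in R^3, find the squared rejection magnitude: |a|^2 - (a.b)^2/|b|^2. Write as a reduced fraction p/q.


|a|^2 = (-2)^2 + 4^2 + (-2)^2 = 24
|b|^2 = 3^2 + 3^2 + 3^2 = 27
a . b = (-2)*3 + 4*3 + (-2)*3 = 0
(a.b)^2 = 0^2 = 0
|rej|^2 = 24 - 0/27
= (648 - 0)/27
= 648/27
In lowest terms: 24/1


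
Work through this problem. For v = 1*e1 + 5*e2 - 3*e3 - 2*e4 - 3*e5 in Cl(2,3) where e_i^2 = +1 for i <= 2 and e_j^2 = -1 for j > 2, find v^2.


v^2 = sum of c_i^2 * e_i^2
Positive signature terms (e_i^2 = +1): 1^2 + 5^2 = 26
Negative signature terms (e_j^2 = -1): (-3)^2 + (-2)^2 + (-3)^2 = 22
v^2 = 26 - 22 = 4


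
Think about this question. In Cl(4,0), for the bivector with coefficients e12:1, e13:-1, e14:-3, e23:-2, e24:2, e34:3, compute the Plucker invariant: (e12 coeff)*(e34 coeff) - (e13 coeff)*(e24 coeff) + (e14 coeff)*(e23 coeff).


Plucker relation: af - be + cd
a*f = 1*3 = 3
b*e = (-1)*2 = -2
c*d = (-3)*(-2) = 6
af - be + cd = 3 - (-2) + 6
= 11


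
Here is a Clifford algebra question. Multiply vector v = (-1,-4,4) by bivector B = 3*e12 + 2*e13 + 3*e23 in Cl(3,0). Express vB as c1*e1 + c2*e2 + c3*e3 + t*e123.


vB has grade-1 (vector) and grade-3 (trivector) parts: vB = (v _| B) + (v ^ B).
Vector part <vB>_1:
  e1: -v2*b12 - v3*b13 = -(-4)*(3) - (4)*(2) = 4
  e2: v1*b12 - v3*b23 = (-1)*(3) - (4)*(3) = -15
  e3: v1*b13 + v2*b23 = (-1)*(2) + (-4)*(3) = -14
Trivector part <vB>_3:
  e123: v1*b23 - v2*b13 + v3*b12 = (-1)*(3) - (-4)*(2) + (4)*(3) = 17
vB = 4*e1 - 15*e2 - 14*e3 + 17*e123


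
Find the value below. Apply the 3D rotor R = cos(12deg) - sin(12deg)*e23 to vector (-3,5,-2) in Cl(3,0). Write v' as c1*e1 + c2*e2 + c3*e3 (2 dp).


Rotor R = cos(12deg) - sin(12deg)*e23
Rotation angle theta = 2 * 12 = 24 degrees in the e23 plane (e2 -> e3).
The component perpendicular to the plane (e1) is invariant: v'_1 = v1 = -3.00
cos(24deg) = 0.9135, sin(24deg) = 0.4067
v'_2 = v2*cos(theta) - v3*sin(theta) = 5*0.9135 - (-2)*0.4067 = 5.38
v'_3 = v2*sin(theta) + v3*cos(theta) = 5*0.4067 + (-2)*0.9135 = 0.21
v' = -3.00*e1 + 5.38*e2 + 0.21*e3


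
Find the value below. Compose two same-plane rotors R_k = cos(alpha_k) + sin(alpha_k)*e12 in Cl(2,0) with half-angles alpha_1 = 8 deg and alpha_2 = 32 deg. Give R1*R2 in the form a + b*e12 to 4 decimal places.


Same-plane rotors commute and their half-angles add:
R1*R2 = cos(a1 + a2) + sin(a1 + a2)*e12.
a1 + a2 = 8 + 32 = 40 deg
cos(40 deg) = 0.7660
sin(40 deg) = 0.6428
R1*R2 = 0.7660 + 0.6428*e12


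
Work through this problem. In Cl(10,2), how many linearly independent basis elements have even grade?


Even subalgebra dimension = 2^(n-1)
n = 10 + 2 = 12
2^(12 - 1) = 2^11 = 2048
Verification: sum of C(12,k) for even k = 1 + 66 + 495 + 924 + 495 + 66 + 1 = 2048
Result = 2048


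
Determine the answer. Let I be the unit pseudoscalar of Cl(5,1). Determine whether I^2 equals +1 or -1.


The pseudoscalar I = e1...e_n (product of all n generators) of Cl(p,q) satisfies I^2 = (-1)^(q + n(n-1)/2).
p = 5, q = 1, n = p + q = 6
n(n-1)/2 = 6 * 5 / 2 = 15
Exponent = q + n(n-1)/2 = 1 + 15 = 16
I^2 = (-1)^16 = +1


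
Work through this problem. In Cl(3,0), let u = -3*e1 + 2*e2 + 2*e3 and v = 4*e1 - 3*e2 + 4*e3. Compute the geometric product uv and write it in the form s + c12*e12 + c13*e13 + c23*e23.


In Cl(3,0): e_i^2 = 1, e_ie_j = -e_je_i for i != j.
Scalar part = u . v = (-3)*4 + 2*(-3) + 2*4
= -12 + (-6) + 8 = -10
e12 coeff = (-3)*(-3) - 2*4 = 9 - 8 = 1
e13 coeff = (-3)*4 - 2*4 = -12 - 8 = -20
e23 coeff = 2*4 - 2*(-3) = 8 - (-6) = 14
uv = -10 + 1*e12 - 20*e13 + 14*e23


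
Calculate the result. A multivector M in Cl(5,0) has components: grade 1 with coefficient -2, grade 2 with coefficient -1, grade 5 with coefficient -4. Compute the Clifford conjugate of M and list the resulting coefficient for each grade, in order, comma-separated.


Clifford conjugate sign for grade k: (-1)^(k(k+1)/2)
Grade 1: (-1)^(1*2/2) = (-1)^1 = -1, coeff -2 -> 2
Grade 2: (-1)^(2*3/2) = (-1)^3 = -1, coeff -1 -> 1
Grade 5: (-1)^(5*6/2) = (-1)^15 = -1, coeff -4 -> 4
Conjugated coefficients: 2, 1, 4


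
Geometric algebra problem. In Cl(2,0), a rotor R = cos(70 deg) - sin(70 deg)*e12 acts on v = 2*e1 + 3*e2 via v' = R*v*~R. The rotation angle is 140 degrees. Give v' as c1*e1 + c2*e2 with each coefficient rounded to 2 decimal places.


Rotor R = cos(70deg) - sin(70deg)*e12
Rotation angle theta = 2 * 70 = 140 degrees
v' = R*v*~R rotates v by theta.
cos(140deg) = -0.7660, sin(140deg) = 0.6428
v'_1 = 2*cos(140deg) - 3*sin(140deg)
= 2*(-0.7660) - 3*0.6428
= -3.46
v'_2 = 2*sin(140deg) + 3*cos(140deg)
= 2*0.6428 + 3*(-0.7660)
= -1.01
v' = -3.46*e1 - 1.01*e2


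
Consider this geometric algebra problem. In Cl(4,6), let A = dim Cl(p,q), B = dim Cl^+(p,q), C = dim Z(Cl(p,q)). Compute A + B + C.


n = 4 + 6 = 10
Total dim = 2^10 = 1024
Even subalgebra dim = 2^9 = 512
n is even, so center dim = 1
Sum = 1024 + 512 + 1 = 1537


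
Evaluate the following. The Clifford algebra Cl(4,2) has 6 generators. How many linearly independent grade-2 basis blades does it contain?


Number of grade-k basis blades in Cl(p,q) with n = p + q is C(n, k).
n = 4 + 2 = 6
C(6, 2) = 6! / (2! * 4!)
= 720 / (2 * 24)
= 15


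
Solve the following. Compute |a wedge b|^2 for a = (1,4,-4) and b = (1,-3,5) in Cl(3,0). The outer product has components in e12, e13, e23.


a wedge b = (a1*b2 - a2*b1)*e12 + (a1*b3 - a3*b1)*e13 + (a2*b3 - a3*b2)*e23
e12 coeff: 1*(-3) - 4*1 = -3 - 4 = -7
e13 coeff: 1*5 - (-4)*1 = 5 - (-4) = 9
e23 coeff: 4*5 - (-4)*(-3) = 20 - 12 = 8
|a wedge b|^2 = (-7)^2 + 9^2 + 8^2
= 49 + 81 + 64
= 194


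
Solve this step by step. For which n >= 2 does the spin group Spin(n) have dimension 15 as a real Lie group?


dim Spin(n) = dim so(n) = n(n-1)/2.
Solve n(n-1)/2 = 15, i.e. n^2 - n - 30 = 0.
Discriminant = 1 + 8*15 = 121
n = (1 + sqrt(121))/2 = (1 + 11)/2 = 6


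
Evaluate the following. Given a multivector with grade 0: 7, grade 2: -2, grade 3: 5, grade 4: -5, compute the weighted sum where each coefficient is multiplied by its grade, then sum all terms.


Grade-weighted sum = sum of grade_k * coefficient_k
0*7 = 0
2*(-2) = -4
3*5 = 15
4*(-5) = -20
Total = 0 + (-4) + 15 + (-20) = -9


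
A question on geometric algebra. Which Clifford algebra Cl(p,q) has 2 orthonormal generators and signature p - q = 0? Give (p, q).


We need p + q = 2 and p - q = 0.
Adding: 2p = 2 + 0 = 2, so p = 1.
Then q = 2 - 1 = 1.
(p, q) = (1, 1)


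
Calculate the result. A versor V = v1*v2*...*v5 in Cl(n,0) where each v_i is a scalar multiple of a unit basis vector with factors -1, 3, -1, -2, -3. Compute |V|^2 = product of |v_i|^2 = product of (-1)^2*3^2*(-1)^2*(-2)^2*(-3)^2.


Each vector v_i has |v_i|^2 = s_i^2
Squared scales: (-1)^2 = 1, 3^2 = 9, (-1)^2 = 1, (-2)^2 = 4, (-3)^2 = 9
|V|^2 = 1 * 9 * 1 * 4 * 9
= 324


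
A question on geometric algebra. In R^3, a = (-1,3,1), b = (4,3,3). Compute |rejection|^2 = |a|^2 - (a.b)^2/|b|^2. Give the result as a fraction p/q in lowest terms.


|a|^2 = (-1)^2 + 3^2 + 1^2 = 11
|b|^2 = 4^2 + 3^2 + 3^2 = 34
a . b = (-1)*4 + 3*3 + 1*3 = 8
(a.b)^2 = 8^2 = 64
|rej|^2 = 11 - 64/34
= (374 - 64)/34
= 310/34
In lowest terms: 155/17


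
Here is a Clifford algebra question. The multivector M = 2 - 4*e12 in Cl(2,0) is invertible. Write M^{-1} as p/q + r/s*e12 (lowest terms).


M = 2 - 4*e12, where e12^2 = -1.
Since M commutes with its reverse ~M = a - b*e12, M * ~M = a^2 - b^2*e12^2 = a^2 + b^2.
So M^{-1} = ~M / (a^2 + b^2) = (a - b*e12)/(a^2 + b^2).
a^2 + b^2 = 4 + 16 = 20
Scalar part = 2/20 = 1/10
Bivector coeff = 4/20 = 1/5
M^{-1} = 1/10 + 1/5*e12


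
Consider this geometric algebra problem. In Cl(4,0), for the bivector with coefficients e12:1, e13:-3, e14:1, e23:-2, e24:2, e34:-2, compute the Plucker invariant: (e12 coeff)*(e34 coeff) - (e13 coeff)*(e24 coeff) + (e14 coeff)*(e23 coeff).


Plucker relation: af - be + cd
a*f = 1*(-2) = -2
b*e = (-3)*2 = -6
c*d = 1*(-2) = -2
af - be + cd = -2 - (-6) + (-2)
= 2


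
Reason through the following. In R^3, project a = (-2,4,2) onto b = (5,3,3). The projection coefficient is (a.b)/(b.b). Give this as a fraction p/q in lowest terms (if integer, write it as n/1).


Projection coefficient = (a . b) / (b . b)
a . b = (-2)*5 + 4*3 + 2*3
= -10 + 12 + 6 = 8
b . b = 5^2 + 3^2 + 3^2
= 25 + 9 + 9 = 43
Coefficient = 8/43
In lowest terms: 8/43


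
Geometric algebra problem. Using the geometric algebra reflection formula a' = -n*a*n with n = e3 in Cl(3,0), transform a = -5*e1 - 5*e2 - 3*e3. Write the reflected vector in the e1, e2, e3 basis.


Reflection formula: a' = -n*a*n, with n = e3 (unit vector, n^2 = 1).
For reflection through hyperplane perp to e3:
The component along e3 flips sign, others stay.
a = (-5, -5, -3)
a' = (-5, -5, 3)
a' = -5*e1 - 5*e2 + 3*e3


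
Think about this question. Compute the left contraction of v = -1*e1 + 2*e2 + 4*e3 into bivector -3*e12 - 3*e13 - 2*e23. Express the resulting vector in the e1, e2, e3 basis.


Left contraction v _| B = <vB>_1 (grade-1 part of the geometric product vB).
Using e1_|e12 = e2, e2_|e12 = -e1, e1_|e13 = e3, e3_|e13 = -e1, e2_|e23 = e3, e3_|e23 = -e2:
e1 coeff: -v2*b12 - v3*b13 = -(2)*(-3) - (4)*(-3) = 18
e2 coeff: v1*b12 - v3*b23 = (-1)*(-3) - (4)*(-2) = 11
e3 coeff: v1*b13 + v2*b23 = (-1)*(-3) + (2)*(-2) = -1
v _| B = 18*e1 + 11*e2 - 1*e3


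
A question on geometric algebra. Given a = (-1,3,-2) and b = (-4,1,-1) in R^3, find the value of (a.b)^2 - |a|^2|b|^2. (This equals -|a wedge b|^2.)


a . b = (-1)*(-4) + 3*1 + (-2)*(-1)
= 4 + 3 + 2 = 9
|a|^2 = (-1)^2 + 3^2 + (-2)^2 = 14
|b|^2 = (-4)^2 + 1^2 + (-1)^2 = 18
(a.b)^2 = 9^2 = 81
|a|^2 * |b|^2 = 14 * 18 = 252
Result = 81 - 252 = -171


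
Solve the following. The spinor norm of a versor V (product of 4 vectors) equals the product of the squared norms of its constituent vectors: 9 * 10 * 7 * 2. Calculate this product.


Spinor norm N(V) = |v1|^2 * |v2|^2 * ... * |v4|^2
= 9 * 10 * 7 * 2
Running product: 9, 90, 630, 1260
N(V) = 1260


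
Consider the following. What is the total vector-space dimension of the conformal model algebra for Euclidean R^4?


The conformal model of R^4 uses Cl(5,1): the 4 Euclidean generators plus two extra orthogonal generators e+ (e+^2 = +1) and e- (e-^2 = -1), from which the null vectors e0, einf are built.
Number of generators m = 4 + 2 = 6.
dim Cl(p,q) = 2^m = 2^6 = 64


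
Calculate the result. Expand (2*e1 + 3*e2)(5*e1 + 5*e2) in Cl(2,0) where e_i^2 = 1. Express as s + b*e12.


Expand: (2*e1 + 3*e2)(5*e1 + 5*e2)
= 2*5*e1e1 + 2*5*e1e2 + 3*5*e2e1 + 3*5*e2e2
Using e1^2 = e2^2 = 1, e2e1 = -e1e2:
Scalar part s = 2*5 + 3*5 = 10 + 15 = 25
Bivector part b = 2*5 - 3*5 = 10 - 15 = -5
uv = 25 - 5*e12


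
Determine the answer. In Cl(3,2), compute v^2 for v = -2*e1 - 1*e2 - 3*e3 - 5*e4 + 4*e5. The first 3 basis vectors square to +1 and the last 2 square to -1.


v^2 = sum of c_i^2 * e_i^2
Positive signature terms (e_i^2 = +1): (-2)^2 + (-1)^2 + (-3)^2 = 14
Negative signature terms (e_j^2 = -1): (-5)^2 + 4^2 = 41
v^2 = 14 - 41 = -27
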